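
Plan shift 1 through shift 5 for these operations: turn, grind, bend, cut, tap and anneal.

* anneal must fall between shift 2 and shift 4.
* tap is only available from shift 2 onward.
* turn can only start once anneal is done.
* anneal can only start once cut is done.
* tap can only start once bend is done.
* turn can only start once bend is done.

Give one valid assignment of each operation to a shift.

grind -> shift 1; anneal -> shift 2; cut -> shift 1; turn -> shift 3; tap -> shift 2; bend -> shift 1

Checking: cut(shift 1) before anneal(shift 2); anneal(shift 2) before turn(shift 3); bend(shift 1) before turn(shift 3); bend(shift 1) before tap(shift 2); anneal=shift 2 in [shift 2,shift 4]; tap=shift 2 in [shift 2,shift 5].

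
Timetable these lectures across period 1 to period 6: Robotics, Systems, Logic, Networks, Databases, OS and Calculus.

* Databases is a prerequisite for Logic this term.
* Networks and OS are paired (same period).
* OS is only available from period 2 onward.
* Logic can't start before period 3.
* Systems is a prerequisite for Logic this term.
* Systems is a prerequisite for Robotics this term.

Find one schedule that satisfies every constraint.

Systems=period 1, Logic=period 3, Databases=period 1, Calculus=period 1, Robotics=period 2, Networks=period 2, OS=period 2

Checking: Systems(period 1) before Logic(period 3); Databases(period 1) before Logic(period 3); Systems(period 1) before Robotics(period 2); Networks = OS = period 2; OS=period 2 in [period 2,period 6]; Logic=period 3 in [period 3,period 6].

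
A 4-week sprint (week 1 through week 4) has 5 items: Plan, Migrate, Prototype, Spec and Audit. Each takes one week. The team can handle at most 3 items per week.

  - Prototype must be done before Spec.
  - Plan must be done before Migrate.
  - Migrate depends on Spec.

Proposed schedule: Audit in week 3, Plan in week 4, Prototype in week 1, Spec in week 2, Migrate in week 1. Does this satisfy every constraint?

Prototype must be done before Spec — holds.
The team can handle at most 3 items per week — holds.
Plan must be done before Migrate — violated.
Migrate depends on Spec — violated.

No. Plan must be done before Migrate is not satisfied.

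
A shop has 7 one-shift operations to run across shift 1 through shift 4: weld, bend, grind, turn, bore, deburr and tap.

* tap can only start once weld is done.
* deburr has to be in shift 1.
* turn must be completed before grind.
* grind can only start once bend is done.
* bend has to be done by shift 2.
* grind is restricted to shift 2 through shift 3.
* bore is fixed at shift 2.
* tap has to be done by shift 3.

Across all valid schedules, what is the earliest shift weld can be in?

shift 1

Downstream work caps weld at shift 2.
weld at shift 1 is achievable: grind in shift 2, tap in shift 2, deburr in shift 1, bend in shift 1, weld in shift 1, bore in shift 2, turn in shift 1.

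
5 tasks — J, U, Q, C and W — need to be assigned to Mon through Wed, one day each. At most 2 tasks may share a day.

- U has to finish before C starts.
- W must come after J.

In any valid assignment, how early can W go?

Precedence pushes W to at least Tue.
W at Tue is achievable: W in Tue; Q in Wed; J in Mon; C in Tue; U in Mon.

Tue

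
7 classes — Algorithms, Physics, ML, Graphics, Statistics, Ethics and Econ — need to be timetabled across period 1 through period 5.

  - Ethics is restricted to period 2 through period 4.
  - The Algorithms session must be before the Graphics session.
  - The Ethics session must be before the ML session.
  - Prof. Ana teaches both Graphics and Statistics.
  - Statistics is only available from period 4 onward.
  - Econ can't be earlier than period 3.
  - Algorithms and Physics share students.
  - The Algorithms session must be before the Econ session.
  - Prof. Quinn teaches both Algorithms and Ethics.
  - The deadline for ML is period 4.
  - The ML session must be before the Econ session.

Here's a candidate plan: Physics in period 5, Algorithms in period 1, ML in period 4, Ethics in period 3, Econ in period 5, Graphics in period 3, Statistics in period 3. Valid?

Prof. Quinn teaches both Algorithms and Ethics — holds.
Ethics is restricted to period 2 through period 4 — holds.
The Algorithms session must be before the Econ session — holds.
The deadline for ML is period 4 — holds.
Econ can't be earlier than period 3 — holds.
Statistics is only available from period 4 onward — violated.
Prof. Ana teaches both Graphics and Statistics — violated.
The Algorithms session must be before the Graphics session — holds.
The Ethics session must be before the ML session — holds.
Algorithms and Physics share students — holds.
The ML session must be before the Econ session — holds.

No — it violates: Prof. Ana teaches both Graphics and Statistics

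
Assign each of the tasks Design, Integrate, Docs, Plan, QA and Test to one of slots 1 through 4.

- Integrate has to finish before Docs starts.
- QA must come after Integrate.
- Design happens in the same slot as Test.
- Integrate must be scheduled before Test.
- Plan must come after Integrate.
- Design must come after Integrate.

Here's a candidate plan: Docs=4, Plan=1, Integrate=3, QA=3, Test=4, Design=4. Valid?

No — it violates: Plan must come after Integrate

Integrate must be scheduled before Test — holds.
Design happens in the same slot as Test — holds.
Plan must come after Integrate — violated.
QA must come after Integrate — violated.
Integrate has to finish before Docs starts — holds.
Design must come after Integrate — holds.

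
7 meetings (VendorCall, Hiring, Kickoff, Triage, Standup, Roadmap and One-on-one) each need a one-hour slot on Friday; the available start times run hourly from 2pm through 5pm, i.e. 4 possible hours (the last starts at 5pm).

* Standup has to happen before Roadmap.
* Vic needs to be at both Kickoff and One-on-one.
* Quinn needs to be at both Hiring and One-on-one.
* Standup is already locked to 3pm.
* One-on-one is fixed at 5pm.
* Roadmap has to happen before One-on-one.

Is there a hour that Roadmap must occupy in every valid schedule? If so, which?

4pm

Standup is fixed at 3pm and must come before Roadmap, so Roadmap is at least 4pm.
One-on-one is fixed at 5pm and must come after Roadmap, so Roadmap is at most 4pm.
So Roadmap must be 4pm.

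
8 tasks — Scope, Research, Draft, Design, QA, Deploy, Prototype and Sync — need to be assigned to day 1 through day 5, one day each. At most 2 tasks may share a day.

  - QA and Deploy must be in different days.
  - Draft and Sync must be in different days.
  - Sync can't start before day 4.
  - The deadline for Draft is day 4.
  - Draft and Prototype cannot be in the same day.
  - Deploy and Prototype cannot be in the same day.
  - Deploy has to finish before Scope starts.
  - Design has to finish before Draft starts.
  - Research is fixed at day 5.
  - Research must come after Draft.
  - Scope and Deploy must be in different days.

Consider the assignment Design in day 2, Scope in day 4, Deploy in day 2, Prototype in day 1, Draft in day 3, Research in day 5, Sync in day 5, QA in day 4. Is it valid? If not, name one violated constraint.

Design has to finish before Draft starts — holds.
Sync can't start before day 4 — holds.
QA and Deploy must be in different days — holds.
Draft and Prototype cannot be in the same day — holds.
Draft and Sync must be in different days — holds.
Scope and Deploy must be in different days — holds.
Deploy and Prototype cannot be in the same day — holds.
At most 2 tasks may share a day — holds.
Research is fixed at day 5 — holds.
Research must come after Draft — holds.
The deadline for Draft is day 4 — holds.
Deploy has to finish before Scope starts — holds.

Yes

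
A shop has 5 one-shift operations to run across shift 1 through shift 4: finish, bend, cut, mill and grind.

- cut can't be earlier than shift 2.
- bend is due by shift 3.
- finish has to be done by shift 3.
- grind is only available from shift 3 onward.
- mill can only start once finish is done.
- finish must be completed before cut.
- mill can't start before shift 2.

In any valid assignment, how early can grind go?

shift 3

Grind is available from shift 3.
grind at shift 3 is achievable: bend -> shift 1; mill -> shift 2; cut -> shift 2; finish -> shift 1; grind -> shift 3.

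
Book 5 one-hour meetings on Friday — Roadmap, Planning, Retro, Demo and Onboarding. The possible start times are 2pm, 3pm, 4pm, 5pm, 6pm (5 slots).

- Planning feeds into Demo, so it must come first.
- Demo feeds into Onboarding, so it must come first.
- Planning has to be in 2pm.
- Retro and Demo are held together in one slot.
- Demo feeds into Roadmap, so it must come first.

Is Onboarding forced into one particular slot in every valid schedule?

No

Onboarding can be 4pm (e.g. Retro in 3pm; Demo in 3pm; Planning in 2pm; Roadmap in 4pm; Onboarding in 4pm) or 5pm (e.g. Onboarding -> 5pm; Demo -> 3pm; Retro -> 3pm; Planning -> 2pm; Roadmap -> 4pm).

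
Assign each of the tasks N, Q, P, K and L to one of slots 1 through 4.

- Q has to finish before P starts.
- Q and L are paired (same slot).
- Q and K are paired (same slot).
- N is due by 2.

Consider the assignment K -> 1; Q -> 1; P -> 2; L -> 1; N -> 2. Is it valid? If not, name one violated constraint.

Q and L are paired (same slot) — holds.
Q has to finish before P starts — holds.
N is due by 2 — holds.
Q and K are paired (same slot) — holds.

Valid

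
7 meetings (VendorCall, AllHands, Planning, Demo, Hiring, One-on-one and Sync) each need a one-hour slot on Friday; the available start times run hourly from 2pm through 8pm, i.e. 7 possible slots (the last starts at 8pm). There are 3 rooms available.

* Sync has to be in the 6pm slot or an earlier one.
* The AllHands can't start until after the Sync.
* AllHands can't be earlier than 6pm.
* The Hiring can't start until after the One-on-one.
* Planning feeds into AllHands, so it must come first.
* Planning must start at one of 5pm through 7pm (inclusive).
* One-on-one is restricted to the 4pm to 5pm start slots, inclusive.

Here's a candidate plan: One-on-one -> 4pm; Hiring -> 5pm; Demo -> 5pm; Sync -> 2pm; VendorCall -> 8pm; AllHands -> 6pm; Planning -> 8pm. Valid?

One-on-one is restricted to the 4pm to 5pm start slots, inclusive — holds.
Planning feeds into AllHands, so it must come first — violated.
There are 3 rooms available — holds.
Planning must start at one of 5pm through 7pm (inclusive) — violated.
AllHands can't be earlier than 6pm — holds.
The Hiring can't start until after the One-on-one — holds.
Sync has to be in the 6pm slot or an earlier one — holds.
The AllHands can't start until after the Sync — holds.

Invalid. Planning feeds into AllHands, so it must come first.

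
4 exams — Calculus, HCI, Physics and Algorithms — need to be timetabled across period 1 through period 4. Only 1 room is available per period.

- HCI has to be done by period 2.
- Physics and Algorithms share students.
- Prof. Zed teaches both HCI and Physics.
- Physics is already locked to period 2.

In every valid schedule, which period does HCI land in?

HCI's window is period 1–period 2.
Physics is fixed at period 2, and HCI can't share a period with Physics.
So HCI must be period 1.

period 1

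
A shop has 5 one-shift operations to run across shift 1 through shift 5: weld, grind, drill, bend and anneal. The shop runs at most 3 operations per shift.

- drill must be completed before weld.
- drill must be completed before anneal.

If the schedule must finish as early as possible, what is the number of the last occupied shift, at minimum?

The precedence chain requires at least 2 distinct shifts.
With at most 3 per shift and 5 operations, at least 2 shifts are needed.
2 works (last occupied shift: shift 2): for example bend=shift 1; weld=shift 2; anneal=shift 2; grind=shift 1; drill=shift 1.

shift 2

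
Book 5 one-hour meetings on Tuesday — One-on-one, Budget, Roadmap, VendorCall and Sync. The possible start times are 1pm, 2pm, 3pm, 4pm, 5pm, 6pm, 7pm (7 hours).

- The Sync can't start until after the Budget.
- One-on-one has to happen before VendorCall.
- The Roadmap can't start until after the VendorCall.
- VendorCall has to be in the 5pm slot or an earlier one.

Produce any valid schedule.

Roadmap in 3pm; Sync in 2pm; Budget in 1pm; One-on-one in 1pm; VendorCall in 2pm

Checking: Budget(1pm) before Sync(2pm); VendorCall(2pm) before Roadmap(3pm); One-on-one(1pm) before VendorCall(2pm); VendorCall=2pm in [1pm,5pm].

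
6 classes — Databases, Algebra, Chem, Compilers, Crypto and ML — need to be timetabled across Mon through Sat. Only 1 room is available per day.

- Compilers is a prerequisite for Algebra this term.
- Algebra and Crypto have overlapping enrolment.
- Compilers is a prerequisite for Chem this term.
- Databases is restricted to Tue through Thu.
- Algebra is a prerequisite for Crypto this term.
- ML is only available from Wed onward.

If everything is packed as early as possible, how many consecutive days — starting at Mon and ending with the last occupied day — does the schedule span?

6 days

The precedence chain requires at least 3 distinct days.
With at most 1 per day and 6 classes, at least 6 days are needed.
6 works (last occupied day: Sat): for example ML in Wed, Crypto in Sat, Compilers in Mon, Algebra in Thu, Chem in Fri, Databases in Tue.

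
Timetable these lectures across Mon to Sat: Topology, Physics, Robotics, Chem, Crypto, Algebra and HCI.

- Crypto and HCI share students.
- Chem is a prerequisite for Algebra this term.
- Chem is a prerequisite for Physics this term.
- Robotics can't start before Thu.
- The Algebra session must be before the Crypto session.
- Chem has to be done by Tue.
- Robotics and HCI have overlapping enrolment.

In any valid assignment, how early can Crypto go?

Precedence pushes Crypto to at least Wed.
Crypto at Wed is achievable: Robotics=Thu, Crypto=Wed, Chem=Mon, Topology=Mon, HCI=Mon, Physics=Tue, Algebra=Tue.

Wed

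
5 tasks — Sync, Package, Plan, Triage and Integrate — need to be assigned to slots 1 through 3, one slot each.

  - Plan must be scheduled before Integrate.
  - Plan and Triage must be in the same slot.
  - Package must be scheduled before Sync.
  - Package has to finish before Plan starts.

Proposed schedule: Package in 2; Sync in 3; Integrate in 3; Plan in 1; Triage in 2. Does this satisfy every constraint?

Package must be scheduled before Sync — holds.
Plan must be scheduled before Integrate — holds.
Plan and Triage must be in the same slot — violated.
Package has to finish before Plan starts — violated.

No — it violates: Package has to finish before Plan starts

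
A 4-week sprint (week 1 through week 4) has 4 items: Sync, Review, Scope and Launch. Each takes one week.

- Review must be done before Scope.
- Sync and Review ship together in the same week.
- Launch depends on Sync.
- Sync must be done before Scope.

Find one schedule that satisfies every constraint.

Sync in week 1, Launch in week 2, Review in week 1, Scope in week 2

Checking: Sync(week 1) before Launch(week 2); Review(week 1) before Scope(week 2); Sync(week 1) before Scope(week 2); Sync = Review = week 1.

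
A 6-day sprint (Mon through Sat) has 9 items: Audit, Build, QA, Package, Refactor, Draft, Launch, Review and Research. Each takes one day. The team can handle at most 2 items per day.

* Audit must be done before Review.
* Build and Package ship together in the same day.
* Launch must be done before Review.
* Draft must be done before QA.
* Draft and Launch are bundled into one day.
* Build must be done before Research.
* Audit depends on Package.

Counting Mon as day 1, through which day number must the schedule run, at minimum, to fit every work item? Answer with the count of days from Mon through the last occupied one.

5 days

The precedence chain requires at least 3 distinct days.
With at most 2 per day and 9 work items, at least 5 days are needed.
5 works (last occupied day: Fri): for example Refactor -> Fri, Draft -> Wed, Audit -> Tue, Review -> Thu, Launch -> Wed, Package -> Mon, Build -> Mon, QA -> Thu, Research -> Tue.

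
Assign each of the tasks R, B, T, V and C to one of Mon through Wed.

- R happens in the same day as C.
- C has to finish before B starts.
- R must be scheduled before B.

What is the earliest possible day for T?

T at Mon is achievable: R -> Mon, T -> Mon, C -> Mon, B -> Tue, V -> Mon.

Mon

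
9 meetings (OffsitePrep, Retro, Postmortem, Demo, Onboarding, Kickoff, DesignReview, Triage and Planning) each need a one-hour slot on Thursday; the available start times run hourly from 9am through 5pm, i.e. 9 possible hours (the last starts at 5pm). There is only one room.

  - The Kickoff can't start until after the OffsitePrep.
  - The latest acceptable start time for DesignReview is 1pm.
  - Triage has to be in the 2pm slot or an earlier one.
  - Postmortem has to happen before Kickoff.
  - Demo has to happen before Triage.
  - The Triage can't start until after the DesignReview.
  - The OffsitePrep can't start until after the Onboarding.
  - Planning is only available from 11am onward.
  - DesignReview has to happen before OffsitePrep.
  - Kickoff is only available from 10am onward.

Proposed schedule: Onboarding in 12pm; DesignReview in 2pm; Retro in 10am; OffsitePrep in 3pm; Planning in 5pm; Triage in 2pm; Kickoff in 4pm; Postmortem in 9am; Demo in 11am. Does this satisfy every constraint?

Postmortem has to happen before Kickoff — holds.
The OffsitePrep can't start until after the Onboarding — holds.
Kickoff is only available from 10am onward — holds.
There is only one room — violated.
Planning is only available from 11am onward — holds.
The latest acceptable start time for DesignReview is 1pm — violated.
The Triage can't start until after the DesignReview — violated.
Demo has to happen before Triage — holds.
DesignReview has to happen before OffsitePrep — holds.
Triage has to be in the 2pm slot or an earlier one — holds.
The Kickoff can't start until after the OffsitePrep — holds.

No — it violates: The latest acceptable start time for DesignReview is 1pm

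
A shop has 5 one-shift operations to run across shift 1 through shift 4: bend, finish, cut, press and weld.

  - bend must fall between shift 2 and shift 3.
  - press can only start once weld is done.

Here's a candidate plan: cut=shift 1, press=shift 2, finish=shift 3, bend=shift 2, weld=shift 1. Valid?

bend must fall between shift 2 and shift 3 — holds.
press can only start once weld is done — holds.

Yes, all constraints hold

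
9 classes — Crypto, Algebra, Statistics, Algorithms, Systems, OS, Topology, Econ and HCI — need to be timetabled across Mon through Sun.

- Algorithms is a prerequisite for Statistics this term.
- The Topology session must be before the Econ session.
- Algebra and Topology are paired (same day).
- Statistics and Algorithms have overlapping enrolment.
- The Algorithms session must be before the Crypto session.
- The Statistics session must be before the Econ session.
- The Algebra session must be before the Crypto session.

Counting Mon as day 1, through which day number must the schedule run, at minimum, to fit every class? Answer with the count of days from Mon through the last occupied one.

The precedence chain requires at least 3 distinct days.
3 works (last occupied day: Wed): for example Econ -> Wed; Systems -> Mon; HCI -> Mon; Crypto -> Tue; Algebra -> Mon; Statistics -> Tue; OS -> Mon; Algorithms -> Mon; Topology -> Mon.

3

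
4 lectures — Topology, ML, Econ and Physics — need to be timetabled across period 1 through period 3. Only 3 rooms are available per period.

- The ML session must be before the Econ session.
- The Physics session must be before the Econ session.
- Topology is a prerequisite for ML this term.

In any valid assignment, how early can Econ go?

period 3

Precedence pushes Econ to at least period 3.
Econ at period 3 is achievable: Topology in period 1; Econ in period 3; ML in period 2; Physics in period 1.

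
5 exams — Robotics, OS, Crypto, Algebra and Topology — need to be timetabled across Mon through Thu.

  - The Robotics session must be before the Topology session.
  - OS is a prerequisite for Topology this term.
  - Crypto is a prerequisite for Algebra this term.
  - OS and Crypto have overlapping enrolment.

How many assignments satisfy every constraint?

Splitting on Robotics: it can be Mon (22), Tue (19), Wed (12). Listing each branch's schedules as (OS, Crypto, Algebra, Topology):
Robotics=Mon: (Mon,Tue,Wed,Tue) (Mon,Tue,Wed,Wed) (Mon,Tue,Wed,Thu) (Mon,Tue,Thu,Tue) (Mon,Tue,Thu,Wed) (Mon,Tue,Thu,Thu) (Mon,Wed,Thu,Tue) (Mon,Wed,Thu,Wed) (Mon,Wed,Thu,Thu) (Tue,Mon,Tue,Wed) (Tue,Mon,Tue,Thu) (Tue,Mon,Wed,Wed) (Tue,Mon,Wed,Thu) (Tue,Mon,Thu,Wed) (Tue,Mon,Thu,Thu) (Tue,Wed,Thu,Wed) (Tue,Wed,Thu,Thu) (Wed,Mon,Tue,Thu) (Wed,Mon,Wed,Thu) (Wed,Mon,Thu,Thu) (Wed,Tue,Wed,Thu) (Wed,Tue,Thu,Thu) — 22.
Robotics=Tue: (Mon,Tue,Wed,Wed) (Mon,Tue,Wed,Thu) (Mon,Tue,Thu,Wed) (Mon,Tue,Thu,Thu) (Mon,Wed,Thu,Wed) (Mon,Wed,Thu,Thu) (Tue,Mon,Tue,Wed) (Tue,Mon,Tue,Thu) (Tue,Mon,Wed,Wed) (Tue,Mon,Wed,Thu) (Tue,Mon,Thu,Wed) (Tue,Mon,Thu,Thu) (Tue,Wed,Thu,Wed) (Tue,Wed,Thu,Thu) (Wed,Mon,Tue,Thu) (Wed,Mon,Wed,Thu) (Wed,Mon,Thu,Thu) (Wed,Tue,Wed,Thu) (Wed,Tue,Thu,Thu) — 19.
Robotics=Wed: (Mon,Tue,Wed,Thu) (Mon,Tue,Thu,Thu) (Mon,Wed,Thu,Thu) (Tue,Mon,Tue,Thu) (Tue,Mon,Wed,Thu) (Tue,Mon,Thu,Thu) (Tue,Wed,Thu,Thu) (Wed,Mon,Tue,Thu) (Wed,Mon,Wed,Thu) (Wed,Mon,Thu,Thu) (Wed,Tue,Wed,Thu) (Wed,Tue,Thu,Thu) — 12.
Summing: 22 + 19 + 12 = 53.

53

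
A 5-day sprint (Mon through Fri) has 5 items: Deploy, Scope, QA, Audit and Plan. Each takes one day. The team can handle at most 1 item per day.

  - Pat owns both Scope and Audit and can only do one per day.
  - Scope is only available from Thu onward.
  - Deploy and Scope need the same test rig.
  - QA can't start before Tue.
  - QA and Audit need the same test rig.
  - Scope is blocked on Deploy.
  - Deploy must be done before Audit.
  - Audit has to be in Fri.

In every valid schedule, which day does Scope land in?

Scope's window is Thu–Fri.
Audit is fixed at Fri, and Scope can't share a day with Audit.
So Scope must be Thu.

Thu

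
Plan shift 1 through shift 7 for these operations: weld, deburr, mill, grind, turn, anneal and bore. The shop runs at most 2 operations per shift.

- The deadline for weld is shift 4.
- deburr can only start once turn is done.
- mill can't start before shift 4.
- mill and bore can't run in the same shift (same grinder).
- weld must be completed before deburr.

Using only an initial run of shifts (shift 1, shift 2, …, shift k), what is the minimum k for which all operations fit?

The precedence chain requires at least 2 distinct shifts.
With at most 2 per shift and 7 operations, at least 4 shifts are needed.
mill can't be placed before shift 4, so the schedule must run through at least shift 4.
4 works (last occupied shift: shift 4): for example mill -> shift 4, deburr -> shift 2, anneal -> shift 3, grind -> shift 2, bore -> shift 3, weld -> shift 1, turn -> shift 1.

4 shifts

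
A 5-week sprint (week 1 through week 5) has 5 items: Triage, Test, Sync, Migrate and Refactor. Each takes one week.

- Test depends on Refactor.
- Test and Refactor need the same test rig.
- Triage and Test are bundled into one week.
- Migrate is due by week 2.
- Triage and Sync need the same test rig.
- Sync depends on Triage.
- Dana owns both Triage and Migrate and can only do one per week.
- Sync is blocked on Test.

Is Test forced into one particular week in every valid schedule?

No

Test can be week 2 (e.g. Migrate=week 1, Test=week 2, Triage=week 2, Refactor=week 1, Sync=week 3) or week 3 (e.g. Test in week 3; Sync in week 4; Triage in week 3; Refactor in week 1; Migrate in week 1).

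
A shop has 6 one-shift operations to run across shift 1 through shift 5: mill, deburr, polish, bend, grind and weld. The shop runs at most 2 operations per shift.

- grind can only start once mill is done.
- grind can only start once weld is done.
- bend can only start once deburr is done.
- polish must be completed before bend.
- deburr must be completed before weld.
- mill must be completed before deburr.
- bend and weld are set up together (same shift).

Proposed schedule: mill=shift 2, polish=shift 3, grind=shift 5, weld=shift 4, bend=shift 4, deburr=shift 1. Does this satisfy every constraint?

deburr must be completed before weld — holds.
The shop runs at most 2 operations per shift — holds.
grind can only start once mill is done — holds.
polish must be completed before bend — holds.
bend and weld are set up together (same shift) — holds.
grind can only start once weld is done — holds.
bend can only start once deburr is done — holds.
mill must be completed before deburr — violated.

Invalid. mill must be completed before deburr.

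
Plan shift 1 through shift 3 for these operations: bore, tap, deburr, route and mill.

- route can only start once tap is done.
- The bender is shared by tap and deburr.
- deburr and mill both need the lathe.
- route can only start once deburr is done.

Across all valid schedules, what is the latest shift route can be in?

Precedence pushes route to at least shift 2.
route at shift 3 is achievable: bore=shift 1; route=shift 3; mill=shift 1; deburr=shift 2; tap=shift 1.

shift 3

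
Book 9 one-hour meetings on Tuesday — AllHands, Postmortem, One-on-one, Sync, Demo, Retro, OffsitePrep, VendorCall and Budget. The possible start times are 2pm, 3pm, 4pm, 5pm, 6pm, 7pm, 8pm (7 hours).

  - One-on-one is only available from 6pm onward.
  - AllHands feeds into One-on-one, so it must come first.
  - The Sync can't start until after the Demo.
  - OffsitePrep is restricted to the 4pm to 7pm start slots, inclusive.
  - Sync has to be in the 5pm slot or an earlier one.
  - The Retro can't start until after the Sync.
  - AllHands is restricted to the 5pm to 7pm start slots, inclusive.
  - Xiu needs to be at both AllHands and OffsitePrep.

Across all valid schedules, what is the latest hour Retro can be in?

8pm

Precedence pushes Retro to at least 4pm.
Retro at 8pm is achievable: One-on-one in 6pm; OffsitePrep in 4pm; VendorCall in 2pm; Retro in 8pm; AllHands in 5pm; Demo in 2pm; Budget in 2pm; Postmortem in 2pm; Sync in 3pm.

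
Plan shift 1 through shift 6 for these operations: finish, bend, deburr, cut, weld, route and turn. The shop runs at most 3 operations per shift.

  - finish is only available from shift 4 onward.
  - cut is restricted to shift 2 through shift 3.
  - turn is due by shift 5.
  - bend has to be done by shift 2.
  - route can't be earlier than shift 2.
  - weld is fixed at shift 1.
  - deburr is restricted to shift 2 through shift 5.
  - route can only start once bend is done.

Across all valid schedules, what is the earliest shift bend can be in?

shift 1

Bend's own window allows nothing later than shift 2.
bend at shift 1 is achievable: route=shift 2; weld=shift 1; cut=shift 2; deburr=shift 2; turn=shift 1; finish=shift 4; bend=shift 1.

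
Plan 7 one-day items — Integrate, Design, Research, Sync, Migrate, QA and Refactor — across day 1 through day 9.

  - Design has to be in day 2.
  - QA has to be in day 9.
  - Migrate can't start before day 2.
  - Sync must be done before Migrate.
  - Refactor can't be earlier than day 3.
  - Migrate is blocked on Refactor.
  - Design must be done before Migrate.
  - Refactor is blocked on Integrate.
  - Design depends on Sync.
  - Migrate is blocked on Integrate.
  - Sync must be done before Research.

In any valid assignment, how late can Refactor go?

Refactor is available from day 3; downstream work caps Refactor at day 8.
Refactor at day 8 is achievable: Integrate=day 1; Refactor=day 8; Sync=day 1; Migrate=day 9; QA=day 9; Research=day 2; Design=day 2.

day 8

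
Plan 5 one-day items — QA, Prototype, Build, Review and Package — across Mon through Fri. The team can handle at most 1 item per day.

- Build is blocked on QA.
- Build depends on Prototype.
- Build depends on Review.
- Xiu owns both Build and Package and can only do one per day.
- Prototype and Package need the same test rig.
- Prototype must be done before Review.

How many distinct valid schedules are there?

15

Splitting on QA: it can be Mon (4), Tue (4), Wed (4), Thu (3). Listing each branch's schedules as (Prototype, Build, Review, Package):
QA=Mon: (Tue,Thu,Wed,Fri) (Tue,Fri,Wed,Thu) (Tue,Fri,Thu,Wed) (Wed,Fri,Thu,Tue) — 4.
QA=Tue: (Mon,Thu,Wed,Fri) (Mon,Fri,Wed,Thu) (Mon,Fri,Thu,Wed) (Wed,Fri,Thu,Mon) — 4.
QA=Wed: (Mon,Thu,Tue,Fri) (Mon,Fri,Tue,Thu) (Mon,Fri,Thu,Tue) (Tue,Fri,Thu,Mon) — 4.
QA=Thu: (Mon,Fri,Tue,Wed) (Mon,Fri,Wed,Tue) (Tue,Fri,Wed,Mon) — 3.
Summing: 4 + 4 + 4 + 3 = 15.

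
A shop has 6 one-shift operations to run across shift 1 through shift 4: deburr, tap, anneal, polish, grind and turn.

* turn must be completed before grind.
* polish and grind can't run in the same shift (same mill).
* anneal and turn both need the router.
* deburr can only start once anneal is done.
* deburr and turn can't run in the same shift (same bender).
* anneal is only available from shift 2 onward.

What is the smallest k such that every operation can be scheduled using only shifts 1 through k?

The precedence chain requires at least 2 distinct shifts.
Propagating the time windows through the other constraints, deburr can't land before shift 3, so the schedule must run through at least shift 3.
3 works (last occupied shift: shift 3): for example tap in shift 1; deburr in shift 3; polish in shift 1; grind in shift 2; anneal in shift 2; turn in shift 1.

3 shifts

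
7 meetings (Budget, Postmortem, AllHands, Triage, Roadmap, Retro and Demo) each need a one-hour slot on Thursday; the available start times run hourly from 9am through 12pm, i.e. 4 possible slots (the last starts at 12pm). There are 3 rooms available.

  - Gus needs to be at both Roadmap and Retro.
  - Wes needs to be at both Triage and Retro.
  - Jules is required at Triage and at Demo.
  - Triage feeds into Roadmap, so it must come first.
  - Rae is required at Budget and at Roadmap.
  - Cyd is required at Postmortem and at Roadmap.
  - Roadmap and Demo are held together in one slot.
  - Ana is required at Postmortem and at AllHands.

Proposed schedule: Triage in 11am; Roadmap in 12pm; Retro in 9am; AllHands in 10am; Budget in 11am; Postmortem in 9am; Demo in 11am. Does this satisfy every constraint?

No. Jules is required at Triage and at Demo is not satisfied.

There are 3 rooms available — holds.
Triage feeds into Roadmap, so it must come first — holds.
Ana is required at Postmortem and at AllHands — holds.
Cyd is required at Postmortem and at Roadmap — holds.
Jules is required at Triage and at Demo — violated.
Roadmap and Demo are held together in one slot — violated.
Wes needs to be at both Triage and Retro — holds.
Rae is required at Budget and at Roadmap — holds.
Gus needs to be at both Roadmap and Retro — holds.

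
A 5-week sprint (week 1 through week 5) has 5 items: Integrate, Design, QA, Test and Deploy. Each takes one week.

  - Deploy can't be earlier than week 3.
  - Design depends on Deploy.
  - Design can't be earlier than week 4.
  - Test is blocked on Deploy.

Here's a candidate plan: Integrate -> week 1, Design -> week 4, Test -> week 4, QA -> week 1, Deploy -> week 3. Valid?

Yes

Design can't be earlier than week 4 — holds.
Design depends on Deploy — holds.
Test is blocked on Deploy — holds.
Deploy can't be earlier than week 3 — holds.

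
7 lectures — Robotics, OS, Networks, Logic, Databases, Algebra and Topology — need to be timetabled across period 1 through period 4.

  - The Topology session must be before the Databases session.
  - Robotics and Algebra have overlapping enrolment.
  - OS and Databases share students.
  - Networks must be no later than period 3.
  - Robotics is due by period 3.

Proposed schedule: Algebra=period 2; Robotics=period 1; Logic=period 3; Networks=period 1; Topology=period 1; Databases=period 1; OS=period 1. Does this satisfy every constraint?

No. OS and Databases share students is not satisfied.

Robotics is due by period 3 — holds.
Robotics and Algebra have overlapping enrolment — holds.
The Topology session must be before the Databases session — violated.
OS and Databases share students — violated.
Networks must be no later than period 3 — holds.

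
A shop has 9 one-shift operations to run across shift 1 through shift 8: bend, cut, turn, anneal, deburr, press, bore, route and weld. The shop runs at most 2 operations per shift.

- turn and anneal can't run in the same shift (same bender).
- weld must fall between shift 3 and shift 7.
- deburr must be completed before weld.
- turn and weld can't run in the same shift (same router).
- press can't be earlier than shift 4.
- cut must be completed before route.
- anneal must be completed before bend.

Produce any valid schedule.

bend=shift 2, press=shift 4, route=shift 3, cut=shift 1, deburr=shift 2, weld=shift 3, anneal=shift 1, bore=shift 5, turn=shift 4

Checking: deburr(shift 2) before weld(shift 3); cut(shift 1) before route(shift 3); anneal(shift 1) before bend(shift 2); turn(shift 4) != anneal(shift 1); turn(shift 4) != weld(shift 3); press=shift 4 in [shift 4,shift 8]; weld=shift 3 in [shift 3,shift 7]; max 2 per shift (cap 2).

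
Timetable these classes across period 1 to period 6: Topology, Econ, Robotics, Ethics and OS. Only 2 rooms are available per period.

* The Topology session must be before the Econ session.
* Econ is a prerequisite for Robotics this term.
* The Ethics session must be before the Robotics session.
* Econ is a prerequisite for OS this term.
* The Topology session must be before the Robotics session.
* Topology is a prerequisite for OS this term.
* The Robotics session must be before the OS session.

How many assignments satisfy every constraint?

48

Splitting on Topology: it can be period 1 (30), period 2 (14), period 3 (4). Listing each branch's schedules as (Econ, Robotics, Ethics, OS) by period number:
Topology=period 1: (2,3,1,4) (2,3,1,5) (2,3,1,6) (2,3,2,4) (2,3,2,5) (2,3,2,6) (2,4,1,5) (2,4,1,6) (2,4,2,5) (2,4,2,6) (2,4,3,5) (2,4,3,6) (2,5,1,6) (2,5,2,6) (2,5,3,6) (2,5,4,6) (3,4,1,5) (3,4,1,6) (3,4,2,5) (3,4,2,6) (3,4,3,5) (3,4,3,6) (3,5,1,6) (3,5,2,6) (3,5,3,6) (3,5,4,6) (4,5,1,6) (4,5,2,6) (4,5,3,6) (4,5,4,6) — 30.
Topology=period 2: (3,4,1,5) (3,4,1,6) (3,4,2,5) (3,4,2,6) (3,4,3,5) (3,4,3,6) (3,5,1,6) (3,5,2,6) (3,5,3,6) (3,5,4,6) (4,5,1,6) (4,5,2,6) (4,5,3,6) (4,5,4,6) — 14.
Topology=period 3: (4,5,1,6) (4,5,2,6) (4,5,3,6) (4,5,4,6) — 4.
Summing: 30 + 14 + 4 = 48.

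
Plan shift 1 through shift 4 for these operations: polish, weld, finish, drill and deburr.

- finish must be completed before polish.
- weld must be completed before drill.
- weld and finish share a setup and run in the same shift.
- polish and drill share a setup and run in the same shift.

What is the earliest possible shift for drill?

Precedence pushes drill to at least shift 2.
drill at shift 2 is achievable: weld -> shift 1, deburr -> shift 1, drill -> shift 2, polish -> shift 2, finish -> shift 1.

shift 2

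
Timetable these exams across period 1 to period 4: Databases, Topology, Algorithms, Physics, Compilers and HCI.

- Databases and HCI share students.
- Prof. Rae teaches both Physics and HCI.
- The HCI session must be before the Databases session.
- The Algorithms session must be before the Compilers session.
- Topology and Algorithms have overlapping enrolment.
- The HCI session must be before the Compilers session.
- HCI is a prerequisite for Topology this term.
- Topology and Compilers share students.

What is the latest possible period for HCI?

period 2

Downstream work caps HCI at period 3.
HCI at period 2 is achievable: Physics=period 1; HCI=period 2; Topology=period 4; Algorithms=period 1; Databases=period 3; Compilers=period 3.
Nothing later works — the conflict constraints rule out every period after period 2.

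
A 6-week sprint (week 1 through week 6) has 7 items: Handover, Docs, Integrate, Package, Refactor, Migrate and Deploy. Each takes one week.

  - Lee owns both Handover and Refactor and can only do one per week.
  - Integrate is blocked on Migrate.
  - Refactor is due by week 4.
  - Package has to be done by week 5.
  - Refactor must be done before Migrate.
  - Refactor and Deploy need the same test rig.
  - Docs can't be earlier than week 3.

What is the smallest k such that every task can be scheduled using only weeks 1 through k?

3

The precedence chain requires at least 3 distinct weeks.
3 works (last occupied week: week 3): for example Docs -> week 3, Deploy -> week 2, Migrate -> week 2, Package -> week 1, Refactor -> week 1, Integrate -> week 3, Handover -> week 2.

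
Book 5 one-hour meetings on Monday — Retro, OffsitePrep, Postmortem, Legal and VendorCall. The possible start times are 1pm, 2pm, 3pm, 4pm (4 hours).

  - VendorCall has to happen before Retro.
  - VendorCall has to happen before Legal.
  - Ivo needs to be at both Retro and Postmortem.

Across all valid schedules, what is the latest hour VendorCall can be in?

3pm

Downstream work caps VendorCall at 3pm.
VendorCall at 3pm is achievable: VendorCall in 3pm, OffsitePrep in 1pm, Legal in 4pm, Retro in 4pm, Postmortem in 1pm.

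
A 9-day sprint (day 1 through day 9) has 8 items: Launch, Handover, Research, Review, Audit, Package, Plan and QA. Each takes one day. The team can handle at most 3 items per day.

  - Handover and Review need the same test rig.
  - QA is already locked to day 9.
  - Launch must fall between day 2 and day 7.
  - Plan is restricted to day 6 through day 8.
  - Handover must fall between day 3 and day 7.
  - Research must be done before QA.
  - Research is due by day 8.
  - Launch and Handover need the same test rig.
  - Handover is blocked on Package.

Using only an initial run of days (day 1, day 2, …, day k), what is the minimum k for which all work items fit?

The precedence chain requires at least 2 distinct days.
With at most 3 per day and 8 work items, at least 3 days are needed.
QA can't be placed before day 9, so the schedule must run through at least day 9.
9 works (last occupied day: day 9): for example Plan -> day 6, Package -> day 1, Launch -> day 2, Handover -> day 3, Audit -> day 2, Research -> day 1, Review -> day 1, QA -> day 9.

9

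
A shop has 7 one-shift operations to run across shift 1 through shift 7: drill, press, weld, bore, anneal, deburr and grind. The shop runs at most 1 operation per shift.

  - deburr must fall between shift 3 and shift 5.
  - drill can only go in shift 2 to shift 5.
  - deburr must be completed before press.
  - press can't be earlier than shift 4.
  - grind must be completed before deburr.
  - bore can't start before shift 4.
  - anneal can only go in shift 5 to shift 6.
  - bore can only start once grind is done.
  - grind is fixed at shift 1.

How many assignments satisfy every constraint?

28

Splitting on drill: it can be shift 2 (17), shift 3 (5), shift 4 (4), shift 5 (2). Listing each branch's schedules as (press, weld, bore, anneal, deburr, grind) by shift number:
drill=shift 2: (4,5,7,6,3,1) (4,6,7,5,3,1) (4,7,5,6,3,1) (4,7,6,5,3,1) (5,3,7,6,4,1) (5,4,7,6,3,1) (5,7,4,6,3,1) (6,3,7,5,4,1) (6,4,7,5,3,1) (6,7,4,5,3,1) (7,3,4,6,5,1) (7,3,5,6,4,1) (7,3,6,5,4,1) (7,4,5,6,3,1) (7,4,6,5,3,1) (7,5,4,6,3,1) (7,6,4,5,3,1) — 17.
drill=shift 3: (5,2,7,6,4,1) (6,2,7,5,4,1) (7,2,4,6,5,1) (7,2,5,6,4,1) (7,2,6,5,4,1) — 5.
drill=shift 4: (5,2,7,6,3,1) (6,2,7,5,3,1) (7,2,5,6,3,1) (7,2,6,5,3,1) — 4.
drill=shift 5: (4,2,7,6,3,1) (7,2,4,6,3,1) — 2.
Summing: 17 + 5 + 4 + 2 = 28.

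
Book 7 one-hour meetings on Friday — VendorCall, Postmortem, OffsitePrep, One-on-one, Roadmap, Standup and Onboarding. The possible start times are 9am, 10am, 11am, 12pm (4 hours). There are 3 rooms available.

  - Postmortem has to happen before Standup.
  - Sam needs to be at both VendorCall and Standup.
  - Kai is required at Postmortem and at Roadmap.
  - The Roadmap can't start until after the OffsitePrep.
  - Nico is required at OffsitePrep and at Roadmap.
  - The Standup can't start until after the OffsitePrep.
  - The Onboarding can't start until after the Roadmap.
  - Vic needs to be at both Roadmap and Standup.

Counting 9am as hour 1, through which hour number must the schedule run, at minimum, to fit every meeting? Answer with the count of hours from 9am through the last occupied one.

3

The precedence chain requires at least 3 distinct hours.
With at most 3 per hour and 7 meetings, at least 3 hours are needed.
3 works (last occupied hour: 11am): for example Roadmap -> 10am, Standup -> 11am, One-on-one -> 10am, OffsitePrep -> 9am, Onboarding -> 11am, Postmortem -> 9am, VendorCall -> 9am.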